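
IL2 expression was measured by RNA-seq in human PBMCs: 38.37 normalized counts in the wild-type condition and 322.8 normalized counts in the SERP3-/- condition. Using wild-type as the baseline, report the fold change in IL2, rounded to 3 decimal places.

8.413

Fold change = 322.8 / 38.37 = 8.4128
IL2 is upregulated.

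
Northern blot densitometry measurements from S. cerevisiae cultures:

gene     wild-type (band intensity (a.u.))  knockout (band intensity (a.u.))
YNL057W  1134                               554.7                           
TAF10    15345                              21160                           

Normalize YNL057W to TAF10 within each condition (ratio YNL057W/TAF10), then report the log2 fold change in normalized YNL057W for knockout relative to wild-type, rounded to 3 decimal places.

YNL057W/TAF10 (wild-type) = 1134 / 15345 = 0.0739
YNL057W/TAF10 (knockout) = 554.7 / 21160 = 0.026215
Fold change = 0.026215 / 0.0739 = 0.3547
log2(0.3547) = -1.4952

-1.495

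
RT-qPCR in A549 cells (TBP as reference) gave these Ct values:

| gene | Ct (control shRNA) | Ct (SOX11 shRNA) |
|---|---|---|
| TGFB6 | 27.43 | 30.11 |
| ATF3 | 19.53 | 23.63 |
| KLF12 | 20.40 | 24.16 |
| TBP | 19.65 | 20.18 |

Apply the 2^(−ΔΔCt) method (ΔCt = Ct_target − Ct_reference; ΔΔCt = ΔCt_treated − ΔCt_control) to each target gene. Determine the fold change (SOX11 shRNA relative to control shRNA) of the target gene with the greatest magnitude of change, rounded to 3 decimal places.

0.084

TGFB6: ΔΔCt = (30.11−20.18) − (27.43−19.65) = 9.93 − 7.78 = 2.15; fold change = 2^-2.15 = 0.225
ATF3: ΔΔCt = (23.63−20.18) − (19.53−19.65) = 3.45 − (-0.12) = 3.57; fold change = 2^-3.57 = 0.084
KLF12: ΔΔCt = (24.16−20.18) − (20.40−19.65) = 3.98 − 0.75 = 3.23; fold change = 2^-3.23 = 0.107
ATF3 has the largest |ΔΔCt| = 3.57.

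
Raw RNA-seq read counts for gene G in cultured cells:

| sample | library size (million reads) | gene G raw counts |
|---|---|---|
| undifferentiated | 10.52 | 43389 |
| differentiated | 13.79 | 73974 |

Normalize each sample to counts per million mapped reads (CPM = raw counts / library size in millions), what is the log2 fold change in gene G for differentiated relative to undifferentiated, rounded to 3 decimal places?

0.379

CPM(undifferentiated) = 43389 / 10.52 = 4124.4297
CPM(differentiated) = 73974 / 13.79 = 5364.3220
Fold change = 5364.3220 / 4124.4297 = 1.30062
log2(1.30062) = 0.3792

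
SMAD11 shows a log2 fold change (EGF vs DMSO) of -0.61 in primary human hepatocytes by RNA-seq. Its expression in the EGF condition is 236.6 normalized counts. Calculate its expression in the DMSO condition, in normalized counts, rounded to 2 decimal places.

361.11

Fold change = 2^(-0.61) = 0.6552
DMSO expression = 236.6 / 0.6552 = 361.11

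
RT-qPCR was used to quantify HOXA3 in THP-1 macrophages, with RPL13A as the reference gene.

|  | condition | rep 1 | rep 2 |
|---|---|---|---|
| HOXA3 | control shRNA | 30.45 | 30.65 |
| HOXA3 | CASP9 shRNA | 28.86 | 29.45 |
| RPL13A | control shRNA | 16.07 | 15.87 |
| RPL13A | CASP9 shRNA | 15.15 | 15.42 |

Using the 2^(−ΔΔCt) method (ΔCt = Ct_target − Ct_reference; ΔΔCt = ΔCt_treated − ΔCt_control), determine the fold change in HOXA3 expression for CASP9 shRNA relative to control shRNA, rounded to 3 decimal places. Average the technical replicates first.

1.636

Mean Ct: HOXA3 control shRNA 30.550; HOXA3 CASP9 shRNA 29.155; RPL13A control shRNA 15.970; RPL13A CASP9 shRNA 15.285
ΔCt(control shRNA) = 30.550 − 15.970 = 14.580
ΔCt(CASP9 shRNA) = 29.155 − 15.285 = 13.870
ΔΔCt = 13.870 − 14.580 = -0.710
Fold change = 2^(−(-0.710)) = 2^0.710 = 1.6358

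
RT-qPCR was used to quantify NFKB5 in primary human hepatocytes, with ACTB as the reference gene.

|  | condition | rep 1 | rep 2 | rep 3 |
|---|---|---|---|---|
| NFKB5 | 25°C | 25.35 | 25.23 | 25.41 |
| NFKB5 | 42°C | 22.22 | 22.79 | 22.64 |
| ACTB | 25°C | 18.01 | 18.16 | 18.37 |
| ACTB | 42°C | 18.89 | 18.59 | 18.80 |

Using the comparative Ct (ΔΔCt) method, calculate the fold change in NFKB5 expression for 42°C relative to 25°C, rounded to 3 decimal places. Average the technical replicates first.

Mean Ct: NFKB5 25°C 25.330; NFKB5 42°C 22.550; ACTB 25°C 18.180; ACTB 42°C 18.760
ΔCt(25°C) = 25.330 − 18.180 = 7.150
ΔCt(42°C) = 22.550 − 18.760 = 3.790
ΔΔCt = 3.790 − 7.150 = -3.360
Fold change = 2^(−(-3.360)) = 2^3.360 = 10.2674

10.267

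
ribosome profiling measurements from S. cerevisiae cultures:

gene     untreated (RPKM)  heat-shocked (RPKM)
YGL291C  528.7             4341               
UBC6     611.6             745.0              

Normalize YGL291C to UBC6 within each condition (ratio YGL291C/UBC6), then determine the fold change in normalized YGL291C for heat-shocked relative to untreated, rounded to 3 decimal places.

6.740

YGL291C/UBC6 (untreated) = 528.7 / 611.6 = 0.86445
YGL291C/UBC6 (heat-shocked) = 4341 / 745.0 = 5.8268
Fold change = 5.8268 / 0.86445 = 6.7405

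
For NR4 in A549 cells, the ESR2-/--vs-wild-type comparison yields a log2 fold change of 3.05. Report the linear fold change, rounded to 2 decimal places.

Fold change = 2^(3.05) = 8.282

8.28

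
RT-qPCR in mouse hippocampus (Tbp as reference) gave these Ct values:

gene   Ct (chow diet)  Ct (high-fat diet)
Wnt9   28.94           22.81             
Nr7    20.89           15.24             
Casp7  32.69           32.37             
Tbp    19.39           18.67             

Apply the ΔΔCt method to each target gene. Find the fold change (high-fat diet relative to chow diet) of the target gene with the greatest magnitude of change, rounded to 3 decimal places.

Wnt9: ΔΔCt = (22.81−18.67) − (28.94−19.39) = 4.14 − 9.55 = -5.41; fold change = 2^5.41 = 42.518
Nr7: ΔΔCt = (15.24−18.67) − (20.89−19.39) = -3.43 − 1.50 = -4.93; fold change = 2^4.93 = 30.484
Casp7: ΔΔCt = (32.37−18.67) − (32.69−19.39) = 13.70 − 13.30 = 0.40; fold change = 2^-0.40 = 0.758
Wnt9 has the largest |ΔΔCt| = 5.41.

42.518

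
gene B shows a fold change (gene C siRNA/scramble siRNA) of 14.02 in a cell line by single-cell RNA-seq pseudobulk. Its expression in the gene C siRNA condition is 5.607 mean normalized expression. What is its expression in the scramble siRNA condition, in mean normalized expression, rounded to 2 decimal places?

scramble siRNA expression = 5.607 / 14.02 = 0.40

0.40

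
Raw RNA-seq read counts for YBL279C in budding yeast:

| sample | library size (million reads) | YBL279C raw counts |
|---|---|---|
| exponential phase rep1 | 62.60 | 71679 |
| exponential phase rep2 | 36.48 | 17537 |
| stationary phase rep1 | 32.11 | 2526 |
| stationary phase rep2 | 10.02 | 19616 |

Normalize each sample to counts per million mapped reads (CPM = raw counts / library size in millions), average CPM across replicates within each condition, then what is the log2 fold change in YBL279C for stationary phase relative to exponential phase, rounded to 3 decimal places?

CPM(exponential phase rep1) = 71679 / 62.60 = 1145.0319
CPM(exponential phase rep2) = 17537 / 36.48 = 480.7292
CPM(stationary phase rep1) = 2526 / 32.11 = 78.6671
CPM(stationary phase rep2) = 19616 / 10.02 = 1957.6846
mean CPM(exponential phase) = 812.8806; mean CPM(stationary phase) = 1018.1759
Fold change = 1018.1759 / 812.8806 = 1.25255
log2(1.25255) = 0.3249

0.325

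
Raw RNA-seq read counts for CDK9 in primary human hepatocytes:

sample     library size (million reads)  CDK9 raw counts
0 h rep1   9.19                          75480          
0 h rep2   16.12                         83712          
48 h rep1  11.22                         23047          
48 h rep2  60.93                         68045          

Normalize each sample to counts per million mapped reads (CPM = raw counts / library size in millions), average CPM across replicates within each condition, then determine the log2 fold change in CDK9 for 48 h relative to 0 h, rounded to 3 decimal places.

-2.080

CPM(0 h rep1) = 75480 / 9.19 = 8213.2753
CPM(0 h rep2) = 83712 / 16.12 = 5193.0521
CPM(48 h rep1) = 23047 / 11.22 = 2054.0998
CPM(48 h rep2) = 68045 / 60.93 = 1116.7733
mean CPM(0 h) = 6703.1637; mean CPM(48 h) = 1585.4366
Fold change = 1585.4366 / 6703.1637 = 0.23652
log2(0.23652) = -2.0800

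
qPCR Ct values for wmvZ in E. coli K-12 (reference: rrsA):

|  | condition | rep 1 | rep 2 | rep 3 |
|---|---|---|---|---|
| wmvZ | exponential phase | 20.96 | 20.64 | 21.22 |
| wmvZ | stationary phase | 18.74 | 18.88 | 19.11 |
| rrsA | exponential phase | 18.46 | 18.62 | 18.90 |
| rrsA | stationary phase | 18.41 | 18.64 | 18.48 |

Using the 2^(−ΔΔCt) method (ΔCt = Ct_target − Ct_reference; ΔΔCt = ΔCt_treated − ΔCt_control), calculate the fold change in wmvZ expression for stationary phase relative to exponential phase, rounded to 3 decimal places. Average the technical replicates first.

3.681

Mean Ct: wmvZ exponential phase 20.940; wmvZ stationary phase 18.910; rrsA exponential phase 18.660; rrsA stationary phase 18.510
ΔCt(exponential phase) = 20.940 − 18.660 = 2.280
ΔCt(stationary phase) = 18.910 − 18.510 = 0.400
ΔΔCt = 0.400 − 2.280 = -1.880
Fold change = 2^(−(-1.880)) = 2^1.880 = 3.6808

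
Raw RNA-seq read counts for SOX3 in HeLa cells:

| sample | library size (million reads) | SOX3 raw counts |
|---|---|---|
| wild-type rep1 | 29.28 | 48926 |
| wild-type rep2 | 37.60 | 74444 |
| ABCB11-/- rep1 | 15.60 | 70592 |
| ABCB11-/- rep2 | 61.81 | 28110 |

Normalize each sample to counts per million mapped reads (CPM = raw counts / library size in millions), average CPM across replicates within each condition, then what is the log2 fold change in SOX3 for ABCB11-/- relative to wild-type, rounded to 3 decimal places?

CPM(wild-type rep1) = 48926 / 29.28 = 1670.9699
CPM(wild-type rep2) = 74444 / 37.60 = 1979.8936
CPM(ABCB11-/- rep1) = 70592 / 15.60 = 4525.1282
CPM(ABCB11-/- rep2) = 28110 / 61.81 = 454.7808
mean CPM(wild-type) = 1825.4318; mean CPM(ABCB11-/-) = 2489.9545
Fold change = 2489.9545 / 1825.4318 = 1.36404
log2(1.36404) = 0.4479

0.448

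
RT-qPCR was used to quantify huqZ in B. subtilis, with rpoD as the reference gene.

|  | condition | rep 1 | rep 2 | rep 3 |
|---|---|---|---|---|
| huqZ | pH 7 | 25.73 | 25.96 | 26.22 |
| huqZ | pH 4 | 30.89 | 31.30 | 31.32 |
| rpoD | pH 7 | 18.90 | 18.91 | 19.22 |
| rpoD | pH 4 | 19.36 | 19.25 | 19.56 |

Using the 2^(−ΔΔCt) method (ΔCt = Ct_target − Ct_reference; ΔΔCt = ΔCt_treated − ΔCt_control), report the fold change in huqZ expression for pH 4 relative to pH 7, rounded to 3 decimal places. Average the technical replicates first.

0.035

Mean Ct: huqZ pH 7 25.970; huqZ pH 4 31.170; rpoD pH 7 19.010; rpoD pH 4 19.390
ΔCt(pH 7) = 25.970 − 19.010 = 6.960
ΔCt(pH 4) = 31.170 − 19.390 = 11.780
ΔΔCt = 11.780 − 6.960 = 4.820
Fold change = 2^(−4.820) = 0.0354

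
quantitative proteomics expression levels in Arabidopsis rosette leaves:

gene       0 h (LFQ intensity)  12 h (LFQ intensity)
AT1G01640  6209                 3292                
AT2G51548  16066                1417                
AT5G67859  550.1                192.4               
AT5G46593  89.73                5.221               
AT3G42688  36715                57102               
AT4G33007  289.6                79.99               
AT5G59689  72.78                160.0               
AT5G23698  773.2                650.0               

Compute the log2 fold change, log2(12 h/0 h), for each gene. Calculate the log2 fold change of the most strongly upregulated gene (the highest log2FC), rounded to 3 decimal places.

1.136

log2(3292/6209) = -0.915  (AT1G01640)
log2(1417/16066) = -3.503  (AT2G51548)
log2(192.4/550.1) = -1.516  (AT5G67859)
log2(5.221/89.73) = -4.103  (AT5G46593)
log2(57102/36715) = 0.637  (AT3G42688)
log2(79.99/289.6) = -1.856  (AT4G33007)
log2(160.0/72.78) = 1.136  (AT5G59689)
log2(650.0/773.2) = -0.250  (AT5G23698)
AT5G59689 is most strongly upregulated.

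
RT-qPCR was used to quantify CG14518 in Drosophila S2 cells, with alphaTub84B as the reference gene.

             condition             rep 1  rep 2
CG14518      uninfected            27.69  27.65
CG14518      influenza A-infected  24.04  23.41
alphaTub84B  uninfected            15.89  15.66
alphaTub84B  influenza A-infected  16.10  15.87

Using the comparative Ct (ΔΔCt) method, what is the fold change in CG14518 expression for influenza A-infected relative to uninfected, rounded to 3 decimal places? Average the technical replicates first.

Mean Ct: CG14518 uninfected 27.670; CG14518 influenza A-infected 23.725; alphaTub84B uninfected 15.775; alphaTub84B influenza A-infected 15.985
ΔCt(uninfected) = 27.670 − 15.775 = 11.895
ΔCt(influenza A-infected) = 23.725 − 15.985 = 7.740
ΔΔCt = 7.740 − 11.895 = -4.155
Fold change = 2^(−(-4.155)) = 2^4.155 = 17.8147

17.815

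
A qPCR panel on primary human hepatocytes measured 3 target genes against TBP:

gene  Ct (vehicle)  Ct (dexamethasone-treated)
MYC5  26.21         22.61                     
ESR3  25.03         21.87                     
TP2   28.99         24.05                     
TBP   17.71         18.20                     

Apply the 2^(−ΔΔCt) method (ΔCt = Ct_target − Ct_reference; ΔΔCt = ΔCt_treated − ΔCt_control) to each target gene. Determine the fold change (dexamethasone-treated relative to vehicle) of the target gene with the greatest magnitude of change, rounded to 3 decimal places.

MYC5: ΔΔCt = (22.61−18.20) − (26.21−17.71) = 4.41 − 8.50 = -4.09; fold change = 2^4.09 = 17.030
ESR3: ΔΔCt = (21.87−18.20) − (25.03−17.71) = 3.67 − 7.32 = -3.65; fold change = 2^3.65 = 12.553
TP2: ΔΔCt = (24.05−18.20) − (28.99−17.71) = 5.85 − 11.28 = -5.43; fold change = 2^5.43 = 43.111
TP2 has the largest |ΔΔCt| = 5.43.

43.111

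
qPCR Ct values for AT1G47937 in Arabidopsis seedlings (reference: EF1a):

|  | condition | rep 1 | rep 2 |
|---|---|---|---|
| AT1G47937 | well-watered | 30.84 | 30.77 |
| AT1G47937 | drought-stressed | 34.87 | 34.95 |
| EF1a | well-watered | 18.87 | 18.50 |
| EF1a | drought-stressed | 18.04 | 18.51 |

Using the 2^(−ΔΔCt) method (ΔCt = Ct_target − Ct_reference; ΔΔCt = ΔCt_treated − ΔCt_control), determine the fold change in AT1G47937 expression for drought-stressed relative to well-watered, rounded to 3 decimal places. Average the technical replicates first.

Mean Ct: AT1G47937 well-watered 30.805; AT1G47937 drought-stressed 34.910; EF1a well-watered 18.685; EF1a drought-stressed 18.275
ΔCt(well-watered) = 30.805 − 18.685 = 12.120
ΔCt(drought-stressed) = 34.910 − 18.275 = 16.635
ΔΔCt = 16.635 − 12.120 = 4.515
Fold change = 2^(−4.515) = 0.0437

0.044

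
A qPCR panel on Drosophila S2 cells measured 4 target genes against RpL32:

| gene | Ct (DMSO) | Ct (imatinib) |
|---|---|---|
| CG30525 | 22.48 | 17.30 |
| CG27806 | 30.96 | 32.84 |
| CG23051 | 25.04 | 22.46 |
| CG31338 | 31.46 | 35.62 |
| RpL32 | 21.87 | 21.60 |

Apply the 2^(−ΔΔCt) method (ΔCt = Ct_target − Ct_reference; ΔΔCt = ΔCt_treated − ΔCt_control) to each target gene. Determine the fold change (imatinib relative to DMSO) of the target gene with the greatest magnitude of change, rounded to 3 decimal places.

CG30525: ΔΔCt = (17.30−21.60) − (22.48−21.87) = -4.30 − 0.61 = -4.91; fold change = 2^4.91 = 30.065
CG27806: ΔΔCt = (32.84−21.60) − (30.96−21.87) = 11.24 − 9.09 = 2.15; fold change = 2^-2.15 = 0.225
CG23051: ΔΔCt = (22.46−21.60) − (25.04−21.87) = 0.86 − 3.17 = -2.31; fold change = 2^2.31 = 4.959
CG31338: ΔΔCt = (35.62−21.60) − (31.46−21.87) = 14.02 − 9.59 = 4.43; fold change = 2^-4.43 = 0.046
CG30525 has the largest |ΔΔCt| = 4.91.

30.065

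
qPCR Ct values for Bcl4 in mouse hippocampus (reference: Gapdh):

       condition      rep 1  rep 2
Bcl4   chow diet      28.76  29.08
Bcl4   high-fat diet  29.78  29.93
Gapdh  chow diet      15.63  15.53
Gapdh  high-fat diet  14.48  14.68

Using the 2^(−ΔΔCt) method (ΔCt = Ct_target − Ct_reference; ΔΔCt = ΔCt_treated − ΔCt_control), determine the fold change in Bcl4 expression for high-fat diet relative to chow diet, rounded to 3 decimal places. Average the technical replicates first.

Mean Ct: Bcl4 chow diet 28.920; Bcl4 high-fat diet 29.855; Gapdh chow diet 15.580; Gapdh high-fat diet 14.580
ΔCt(chow diet) = 28.920 − 15.580 = 13.340
ΔCt(high-fat diet) = 29.855 − 14.580 = 15.275
ΔΔCt = 15.275 − 13.340 = 1.935
Fold change = 2^(−1.935) = 0.2615

0.262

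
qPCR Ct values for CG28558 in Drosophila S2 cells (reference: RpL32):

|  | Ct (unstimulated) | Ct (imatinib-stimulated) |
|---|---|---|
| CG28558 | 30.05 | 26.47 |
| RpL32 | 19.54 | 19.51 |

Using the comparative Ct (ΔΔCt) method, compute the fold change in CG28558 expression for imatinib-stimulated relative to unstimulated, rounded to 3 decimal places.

ΔCt(unstimulated) = 30.050 − 19.540 = 10.510
ΔCt(imatinib-stimulated) = 26.470 − 19.510 = 6.960
ΔΔCt = 6.960 − 10.510 = -3.550
Fold change = 2^(−(-3.550)) = 2^3.550 = 11.7127

11.713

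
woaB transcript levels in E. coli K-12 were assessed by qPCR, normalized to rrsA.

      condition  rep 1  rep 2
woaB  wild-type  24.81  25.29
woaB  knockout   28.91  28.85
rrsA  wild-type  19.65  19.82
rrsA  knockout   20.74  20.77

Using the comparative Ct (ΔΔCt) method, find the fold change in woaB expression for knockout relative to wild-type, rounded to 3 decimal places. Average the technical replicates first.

0.143

Mean Ct: woaB wild-type 25.050; woaB knockout 28.880; rrsA wild-type 19.735; rrsA knockout 20.755
ΔCt(wild-type) = 25.050 − 19.735 = 5.315
ΔCt(knockout) = 28.880 − 20.755 = 8.125
ΔΔCt = 8.125 − 5.315 = 2.810
Fold change = 2^(−2.810) = 0.1426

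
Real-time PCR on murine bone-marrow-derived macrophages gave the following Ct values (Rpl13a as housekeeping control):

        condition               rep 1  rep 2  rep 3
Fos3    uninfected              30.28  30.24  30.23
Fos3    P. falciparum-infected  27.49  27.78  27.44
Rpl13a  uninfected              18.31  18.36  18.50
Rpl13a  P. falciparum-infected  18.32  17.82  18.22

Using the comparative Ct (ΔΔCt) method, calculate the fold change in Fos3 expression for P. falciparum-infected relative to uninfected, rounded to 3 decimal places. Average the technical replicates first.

5.315

Mean Ct: Fos3 uninfected 30.250; Fos3 P. falciparum-infected 27.570; Rpl13a uninfected 18.390; Rpl13a P. falciparum-infected 18.120
ΔCt(uninfected) = 30.250 − 18.390 = 11.860
ΔCt(P. falciparum-infected) = 27.570 − 18.120 = 9.450
ΔΔCt = 9.450 − 11.860 = -2.410
Fold change = 2^(−(-2.410)) = 2^2.410 = 5.3147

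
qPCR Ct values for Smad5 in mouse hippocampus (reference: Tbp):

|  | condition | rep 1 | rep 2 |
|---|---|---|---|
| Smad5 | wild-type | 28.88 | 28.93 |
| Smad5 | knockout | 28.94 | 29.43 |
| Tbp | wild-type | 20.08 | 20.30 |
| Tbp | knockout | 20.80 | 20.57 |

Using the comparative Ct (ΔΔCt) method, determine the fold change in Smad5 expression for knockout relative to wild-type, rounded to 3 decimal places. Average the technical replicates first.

1.161

Mean Ct: Smad5 wild-type 28.905; Smad5 knockout 29.185; Tbp wild-type 20.190; Tbp knockout 20.685
ΔCt(wild-type) = 28.905 − 20.190 = 8.715
ΔCt(knockout) = 29.185 − 20.685 = 8.500
ΔΔCt = 8.500 − 8.715 = -0.215
Fold change = 2^(−(-0.215)) = 2^0.215 = 1.1607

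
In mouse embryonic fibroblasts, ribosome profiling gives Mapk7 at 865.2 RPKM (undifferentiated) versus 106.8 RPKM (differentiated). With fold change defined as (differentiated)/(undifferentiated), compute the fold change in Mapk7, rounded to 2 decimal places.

Fold change = 106.8 / 865.2 = 0.123
Mapk7 is downregulated.

0.12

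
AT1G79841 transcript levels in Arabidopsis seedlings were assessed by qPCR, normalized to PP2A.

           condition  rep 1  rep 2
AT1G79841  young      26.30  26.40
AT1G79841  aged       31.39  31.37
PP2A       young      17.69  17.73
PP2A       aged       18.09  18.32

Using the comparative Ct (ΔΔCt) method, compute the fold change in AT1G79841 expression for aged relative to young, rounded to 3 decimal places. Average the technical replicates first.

Mean Ct: AT1G79841 young 26.350; AT1G79841 aged 31.380; PP2A young 17.710; PP2A aged 18.205
ΔCt(young) = 26.350 − 17.710 = 8.640
ΔCt(aged) = 31.380 − 18.205 = 13.175
ΔΔCt = 13.175 − 8.640 = 4.535
Fold change = 2^(−4.535) = 0.0431

0.043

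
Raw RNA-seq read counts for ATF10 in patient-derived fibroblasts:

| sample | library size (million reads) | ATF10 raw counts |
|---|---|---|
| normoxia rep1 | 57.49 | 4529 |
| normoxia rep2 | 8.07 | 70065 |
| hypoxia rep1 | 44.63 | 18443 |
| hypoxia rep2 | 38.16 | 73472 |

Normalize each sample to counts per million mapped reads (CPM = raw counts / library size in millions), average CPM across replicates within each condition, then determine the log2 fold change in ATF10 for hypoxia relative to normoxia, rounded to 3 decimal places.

CPM(normoxia rep1) = 4529 / 57.49 = 78.7789
CPM(normoxia rep2) = 70065 / 8.07 = 8682.1561
CPM(hypoxia rep1) = 18443 / 44.63 = 413.2422
CPM(hypoxia rep2) = 73472 / 38.16 = 1925.3669
mean CPM(normoxia) = 4380.4675; mean CPM(hypoxia) = 1169.3045
Fold change = 1169.3045 / 4380.4675 = 0.26694
log2(0.26694) = -1.9054

-1.905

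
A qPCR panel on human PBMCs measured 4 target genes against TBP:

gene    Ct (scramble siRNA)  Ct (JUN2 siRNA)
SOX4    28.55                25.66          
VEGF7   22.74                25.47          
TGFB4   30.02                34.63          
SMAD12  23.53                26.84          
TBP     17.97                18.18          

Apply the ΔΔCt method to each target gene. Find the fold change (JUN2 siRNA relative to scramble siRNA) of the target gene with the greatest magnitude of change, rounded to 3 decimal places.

SOX4: ΔΔCt = (25.66−18.18) − (28.55−17.97) = 7.48 − 10.58 = -3.10; fold change = 2^3.10 = 8.574
VEGF7: ΔΔCt = (25.47−18.18) − (22.74−17.97) = 7.29 − 4.77 = 2.52; fold change = 2^-2.52 = 0.174
TGFB4: ΔΔCt = (34.63−18.18) − (30.02−17.97) = 16.45 − 12.05 = 4.40; fold change = 2^-4.40 = 0.047
SMAD12: ΔΔCt = (26.84−18.18) − (23.53−17.97) = 8.66 − 5.56 = 3.10; fold change = 2^-3.10 = 0.117
TGFB4 has the largest |ΔΔCt| = 4.40.

0.047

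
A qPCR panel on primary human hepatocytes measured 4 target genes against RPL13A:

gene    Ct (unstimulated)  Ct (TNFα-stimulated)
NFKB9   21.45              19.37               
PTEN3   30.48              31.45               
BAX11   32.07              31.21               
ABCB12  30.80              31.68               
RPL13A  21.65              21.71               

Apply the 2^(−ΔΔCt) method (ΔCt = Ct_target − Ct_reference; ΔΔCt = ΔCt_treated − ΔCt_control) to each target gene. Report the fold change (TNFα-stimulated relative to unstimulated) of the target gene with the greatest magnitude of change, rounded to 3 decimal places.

NFKB9: ΔΔCt = (19.37−21.71) − (21.45−21.65) = -2.34 − (-0.20) = -2.14; fold change = 2^2.14 = 4.408
PTEN3: ΔΔCt = (31.45−21.71) − (30.48−21.65) = 9.74 − 8.83 = 0.91; fold change = 2^-0.91 = 0.532
BAX11: ΔΔCt = (31.21−21.71) − (32.07−21.65) = 9.50 − 10.42 = -0.92; fold change = 2^0.92 = 1.892
ABCB12: ΔΔCt = (31.68−21.71) − (30.80−21.65) = 9.97 − 9.15 = 0.82; fold change = 2^-0.82 = 0.566
NFKB9 has the largest |ΔΔCt| = 2.14.

4.408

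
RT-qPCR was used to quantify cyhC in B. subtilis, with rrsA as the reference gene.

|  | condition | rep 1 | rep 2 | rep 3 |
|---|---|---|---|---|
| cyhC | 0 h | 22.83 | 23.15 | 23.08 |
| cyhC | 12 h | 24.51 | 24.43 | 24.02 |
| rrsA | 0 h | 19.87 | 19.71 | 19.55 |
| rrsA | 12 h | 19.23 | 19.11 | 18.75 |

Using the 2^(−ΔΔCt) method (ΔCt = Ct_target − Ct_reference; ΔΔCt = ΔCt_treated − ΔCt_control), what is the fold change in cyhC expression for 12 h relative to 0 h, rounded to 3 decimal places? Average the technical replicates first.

Mean Ct: cyhC 0 h 23.020; cyhC 12 h 24.320; rrsA 0 h 19.710; rrsA 12 h 19.030
ΔCt(0 h) = 23.020 − 19.710 = 3.310
ΔCt(12 h) = 24.320 − 19.030 = 5.290
ΔΔCt = 5.290 − 3.310 = 1.980
Fold change = 2^(−1.980) = 0.2535

0.253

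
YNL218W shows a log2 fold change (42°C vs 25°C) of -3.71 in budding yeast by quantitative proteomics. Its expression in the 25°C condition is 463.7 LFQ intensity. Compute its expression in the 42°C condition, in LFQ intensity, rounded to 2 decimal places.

35.43

Fold change = 2^(-3.71) = 0.0764
42°C expression = 463.7 × 0.0764 = 35.43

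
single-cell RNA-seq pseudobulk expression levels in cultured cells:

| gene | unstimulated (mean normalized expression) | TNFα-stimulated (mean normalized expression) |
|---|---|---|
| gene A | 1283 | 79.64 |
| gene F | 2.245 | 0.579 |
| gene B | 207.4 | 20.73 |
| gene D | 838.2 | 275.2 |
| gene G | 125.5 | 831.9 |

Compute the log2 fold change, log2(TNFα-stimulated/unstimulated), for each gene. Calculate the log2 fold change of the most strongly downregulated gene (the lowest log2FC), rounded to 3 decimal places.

log2(79.64/1283) = -4.010  (gene A)
log2(0.579/2.245) = -1.955  (gene F)
log2(20.73/207.4) = -3.323  (gene B)
log2(275.2/838.2) = -1.607  (gene D)
log2(831.9/125.5) = 2.729  (gene G)
gene A is most strongly downregulated.

-4.010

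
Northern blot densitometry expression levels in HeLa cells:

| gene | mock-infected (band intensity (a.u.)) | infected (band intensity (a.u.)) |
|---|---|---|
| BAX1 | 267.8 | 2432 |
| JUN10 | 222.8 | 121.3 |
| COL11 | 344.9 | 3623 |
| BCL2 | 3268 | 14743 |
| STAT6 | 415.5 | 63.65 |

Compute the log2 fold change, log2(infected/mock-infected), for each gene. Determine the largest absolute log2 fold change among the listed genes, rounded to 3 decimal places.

log2(2432/267.8) = 3.183  (BAX1)
log2(121.3/222.8) = -0.877  (JUN10)
log2(3623/344.9) = 3.393  (COL11)
log2(14743/3268) = 2.174  (BCL2)
log2(63.65/415.5) = -2.707  (STAT6)
The largest magnitude belongs to COL11.

3.393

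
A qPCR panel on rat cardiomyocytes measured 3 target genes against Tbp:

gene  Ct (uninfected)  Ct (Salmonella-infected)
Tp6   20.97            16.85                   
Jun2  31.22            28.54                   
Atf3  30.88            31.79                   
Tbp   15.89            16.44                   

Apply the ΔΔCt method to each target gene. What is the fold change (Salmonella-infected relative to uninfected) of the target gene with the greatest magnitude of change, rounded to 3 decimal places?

Tp6: ΔΔCt = (16.85−16.44) − (20.97−15.89) = 0.41 − 5.08 = -4.67; fold change = 2^4.67 = 25.457
Jun2: ΔΔCt = (28.54−16.44) − (31.22−15.89) = 12.10 − 15.33 = -3.23; fold change = 2^3.23 = 9.383
Atf3: ΔΔCt = (31.79−16.44) − (30.88−15.89) = 15.35 − 14.99 = 0.36; fold change = 2^-0.36 = 0.779
Tp6 has the largest |ΔΔCt| = 4.67.

25.457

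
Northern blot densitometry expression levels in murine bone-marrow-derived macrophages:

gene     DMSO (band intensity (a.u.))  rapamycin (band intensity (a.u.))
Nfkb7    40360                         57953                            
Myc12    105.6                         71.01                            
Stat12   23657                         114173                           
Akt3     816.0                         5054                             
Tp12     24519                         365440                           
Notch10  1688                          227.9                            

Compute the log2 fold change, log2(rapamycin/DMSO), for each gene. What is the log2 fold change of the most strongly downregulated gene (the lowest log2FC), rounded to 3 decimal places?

log2(57953/40360) = 0.522  (Nfkb7)
log2(71.01/105.6) = -0.573  (Myc12)
log2(114173/23657) = 2.271  (Stat12)
log2(5054/816.0) = 2.631  (Akt3)
log2(365440/24519) = 3.898  (Tp12)
log2(227.9/1688) = -2.889  (Notch10)
Notch10 is most strongly downregulated.

-2.889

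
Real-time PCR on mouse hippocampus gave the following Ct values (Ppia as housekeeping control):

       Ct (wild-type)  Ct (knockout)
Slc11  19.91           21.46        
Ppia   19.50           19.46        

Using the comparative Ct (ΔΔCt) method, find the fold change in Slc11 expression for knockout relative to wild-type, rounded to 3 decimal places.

ΔCt(wild-type) = 19.910 − 19.500 = 0.410
ΔCt(knockout) = 21.460 − 19.460 = 2.000
ΔΔCt = 2.000 − 0.410 = 1.590
Fold change = 2^(−1.590) = 0.3322

0.332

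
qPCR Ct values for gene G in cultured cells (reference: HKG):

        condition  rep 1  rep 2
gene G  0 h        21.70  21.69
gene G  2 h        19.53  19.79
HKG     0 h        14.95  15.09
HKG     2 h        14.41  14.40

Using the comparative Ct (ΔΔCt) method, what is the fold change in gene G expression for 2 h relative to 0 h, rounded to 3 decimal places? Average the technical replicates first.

2.676

Mean Ct: gene G 0 h 21.695; gene G 2 h 19.660; HKG 0 h 15.020; HKG 2 h 14.405
ΔCt(0 h) = 21.695 − 15.020 = 6.675
ΔCt(2 h) = 19.660 − 14.405 = 5.255
ΔΔCt = 5.255 − 6.675 = -1.420
Fold change = 2^(−(-1.420)) = 2^1.420 = 2.6759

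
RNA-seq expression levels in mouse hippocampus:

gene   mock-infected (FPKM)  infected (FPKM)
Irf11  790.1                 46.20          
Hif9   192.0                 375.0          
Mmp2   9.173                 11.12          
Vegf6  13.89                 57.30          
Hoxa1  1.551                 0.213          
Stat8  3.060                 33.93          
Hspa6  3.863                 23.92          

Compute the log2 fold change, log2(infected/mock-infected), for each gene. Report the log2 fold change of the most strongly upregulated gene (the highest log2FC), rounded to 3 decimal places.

3.471

log2(46.20/790.1) = -4.096  (Irf11)
log2(375.0/192.0) = 0.966  (Hif9)
log2(11.12/9.173) = 0.278  (Mmp2)
log2(57.30/13.89) = 2.044  (Vegf6)
log2(0.213/1.551) = -2.864  (Hoxa1)
log2(33.93/3.060) = 3.471  (Stat8)
log2(23.92/3.863) = 2.630  (Hspa6)
Stat8 is most strongly upregulated.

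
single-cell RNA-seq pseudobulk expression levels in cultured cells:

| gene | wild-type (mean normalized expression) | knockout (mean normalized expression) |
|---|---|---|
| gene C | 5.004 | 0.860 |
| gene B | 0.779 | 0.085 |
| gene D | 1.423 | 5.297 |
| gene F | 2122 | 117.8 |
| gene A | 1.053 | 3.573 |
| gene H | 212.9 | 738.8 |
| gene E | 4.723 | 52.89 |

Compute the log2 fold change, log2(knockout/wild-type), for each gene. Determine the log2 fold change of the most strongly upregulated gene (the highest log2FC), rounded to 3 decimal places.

3.485

log2(0.860/5.004) = -2.541  (gene C)
log2(0.085/0.779) = -3.196  (gene B)
log2(5.297/1.423) = 1.896  (gene D)
log2(117.8/2122) = -4.171  (gene F)
log2(3.573/1.053) = 1.763  (gene A)
log2(738.8/212.9) = 1.795  (gene H)
log2(52.89/4.723) = 3.485  (gene E)
gene E is most strongly upregulated.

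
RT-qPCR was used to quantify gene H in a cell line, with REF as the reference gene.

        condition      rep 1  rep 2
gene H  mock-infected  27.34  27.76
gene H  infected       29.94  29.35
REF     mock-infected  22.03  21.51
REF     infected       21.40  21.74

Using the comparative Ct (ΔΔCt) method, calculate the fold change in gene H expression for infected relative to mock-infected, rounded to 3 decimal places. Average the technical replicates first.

0.204

Mean Ct: gene H mock-infected 27.550; gene H infected 29.645; REF mock-infected 21.770; REF infected 21.570
ΔCt(mock-infected) = 27.550 − 21.770 = 5.780
ΔCt(infected) = 29.645 − 21.570 = 8.075
ΔΔCt = 8.075 − 5.780 = 2.295
Fold change = 2^(−2.295) = 0.2038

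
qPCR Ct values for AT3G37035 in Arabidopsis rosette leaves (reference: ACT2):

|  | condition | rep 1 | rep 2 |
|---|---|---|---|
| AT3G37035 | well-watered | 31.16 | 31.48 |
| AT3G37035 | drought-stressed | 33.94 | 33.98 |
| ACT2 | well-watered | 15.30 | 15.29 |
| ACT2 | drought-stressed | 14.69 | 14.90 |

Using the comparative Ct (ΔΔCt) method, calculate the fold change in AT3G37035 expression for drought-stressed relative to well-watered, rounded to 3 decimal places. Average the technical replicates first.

0.113

Mean Ct: AT3G37035 well-watered 31.320; AT3G37035 drought-stressed 33.960; ACT2 well-watered 15.295; ACT2 drought-stressed 14.795
ΔCt(well-watered) = 31.320 − 15.295 = 16.025
ΔCt(drought-stressed) = 33.960 − 14.795 = 19.165
ΔΔCt = 19.165 − 16.025 = 3.140
Fold change = 2^(−3.140) = 0.1134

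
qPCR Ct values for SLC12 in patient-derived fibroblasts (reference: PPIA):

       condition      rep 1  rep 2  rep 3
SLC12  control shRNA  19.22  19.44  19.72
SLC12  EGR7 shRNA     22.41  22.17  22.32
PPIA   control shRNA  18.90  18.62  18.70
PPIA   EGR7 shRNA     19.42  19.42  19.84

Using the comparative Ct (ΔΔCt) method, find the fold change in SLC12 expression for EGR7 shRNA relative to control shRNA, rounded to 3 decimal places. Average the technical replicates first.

0.247

Mean Ct: SLC12 control shRNA 19.460; SLC12 EGR7 shRNA 22.300; PPIA control shRNA 18.740; PPIA EGR7 shRNA 19.560
ΔCt(control shRNA) = 19.460 − 18.740 = 0.720
ΔCt(EGR7 shRNA) = 22.300 − 19.560 = 2.740
ΔΔCt = 2.740 − 0.720 = 2.020
Fold change = 2^(−2.020) = 0.2466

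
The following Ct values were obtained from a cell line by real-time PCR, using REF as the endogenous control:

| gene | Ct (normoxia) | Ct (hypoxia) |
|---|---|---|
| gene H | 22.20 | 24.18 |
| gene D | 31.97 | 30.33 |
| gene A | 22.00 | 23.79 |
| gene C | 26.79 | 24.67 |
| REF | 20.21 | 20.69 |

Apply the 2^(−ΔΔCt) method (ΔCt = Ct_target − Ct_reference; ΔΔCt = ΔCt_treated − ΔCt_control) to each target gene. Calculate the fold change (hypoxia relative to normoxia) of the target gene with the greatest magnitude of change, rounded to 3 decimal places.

6.063

gene H: ΔΔCt = (24.18−20.69) − (22.20−20.21) = 3.49 − 1.99 = 1.50; fold change = 2^-1.50 = 0.354
gene D: ΔΔCt = (30.33−20.69) − (31.97−20.21) = 9.64 − 11.76 = -2.12; fold change = 2^2.12 = 4.347
gene A: ΔΔCt = (23.79−20.69) − (22.00−20.21) = 3.10 − 1.79 = 1.31; fold change = 2^-1.31 = 0.403
gene C: ΔΔCt = (24.67−20.69) − (26.79−20.21) = 3.98 − 6.58 = -2.60; fold change = 2^2.60 = 6.063
gene C has the largest |ΔΔCt| = 2.60.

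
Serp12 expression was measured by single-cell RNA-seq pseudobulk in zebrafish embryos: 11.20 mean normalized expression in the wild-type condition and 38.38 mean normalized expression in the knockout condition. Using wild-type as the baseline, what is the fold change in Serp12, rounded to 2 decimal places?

3.43

Fold change = 38.38 / 11.20 = 3.427
Serp12 is upregulated.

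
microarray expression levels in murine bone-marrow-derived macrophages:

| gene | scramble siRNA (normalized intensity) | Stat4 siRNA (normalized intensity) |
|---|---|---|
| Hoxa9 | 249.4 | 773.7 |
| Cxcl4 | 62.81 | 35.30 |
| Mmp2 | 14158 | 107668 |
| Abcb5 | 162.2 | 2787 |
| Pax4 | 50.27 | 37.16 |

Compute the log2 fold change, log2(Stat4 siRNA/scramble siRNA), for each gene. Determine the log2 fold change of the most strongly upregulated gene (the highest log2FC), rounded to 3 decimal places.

4.103

log2(773.7/249.4) = 1.633  (Hoxa9)
log2(35.30/62.81) = -0.831  (Cxcl4)
log2(107668/14158) = 2.927  (Mmp2)
log2(2787/162.2) = 4.103  (Abcb5)
log2(37.16/50.27) = -0.436  (Pax4)
Abcb5 is most strongly upregulated.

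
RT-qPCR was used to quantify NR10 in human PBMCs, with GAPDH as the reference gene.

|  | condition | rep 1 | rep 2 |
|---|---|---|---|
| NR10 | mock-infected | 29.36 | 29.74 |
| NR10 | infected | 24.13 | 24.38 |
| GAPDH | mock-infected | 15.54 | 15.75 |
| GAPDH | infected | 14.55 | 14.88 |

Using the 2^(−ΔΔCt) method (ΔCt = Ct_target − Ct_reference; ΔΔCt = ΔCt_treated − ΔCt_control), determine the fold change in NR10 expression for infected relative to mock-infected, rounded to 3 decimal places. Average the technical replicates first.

Mean Ct: NR10 mock-infected 29.550; NR10 infected 24.255; GAPDH mock-infected 15.645; GAPDH infected 14.715
ΔCt(mock-infected) = 29.550 − 15.645 = 13.905
ΔCt(infected) = 24.255 − 14.715 = 9.540
ΔΔCt = 9.540 − 13.905 = -4.365
Fold change = 2^(−(-4.365)) = 2^4.365 = 20.6061

20.606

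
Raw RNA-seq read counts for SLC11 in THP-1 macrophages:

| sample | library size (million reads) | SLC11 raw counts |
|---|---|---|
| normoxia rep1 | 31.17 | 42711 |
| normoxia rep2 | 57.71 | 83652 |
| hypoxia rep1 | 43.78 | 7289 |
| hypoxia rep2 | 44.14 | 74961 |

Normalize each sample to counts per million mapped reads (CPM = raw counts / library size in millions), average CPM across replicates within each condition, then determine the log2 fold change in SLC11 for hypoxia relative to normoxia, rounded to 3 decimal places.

-0.597

CPM(normoxia rep1) = 42711 / 31.17 = 1370.2599
CPM(normoxia rep2) = 83652 / 57.71 = 1449.5235
CPM(hypoxia rep1) = 7289 / 43.78 = 166.4915
CPM(hypoxia rep2) = 74961 / 44.14 = 1698.2556
mean CPM(normoxia) = 1409.8917; mean CPM(hypoxia) = 932.3735
Fold change = 932.3735 / 1409.8917 = 0.66131
log2(0.66131) = -0.5966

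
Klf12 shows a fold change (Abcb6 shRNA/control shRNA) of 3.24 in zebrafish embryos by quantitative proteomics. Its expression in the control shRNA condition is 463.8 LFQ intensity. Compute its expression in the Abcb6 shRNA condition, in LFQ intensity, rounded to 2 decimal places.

1502.71

Abcb6 shRNA expression = 463.8 × 3.24 = 1502.71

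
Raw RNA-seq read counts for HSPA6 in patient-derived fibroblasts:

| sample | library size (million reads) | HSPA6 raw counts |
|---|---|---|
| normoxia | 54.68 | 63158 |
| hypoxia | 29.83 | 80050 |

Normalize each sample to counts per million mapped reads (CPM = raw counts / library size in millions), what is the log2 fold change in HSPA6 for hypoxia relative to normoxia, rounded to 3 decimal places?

CPM(normoxia) = 63158 / 54.68 = 1155.0475
CPM(hypoxia) = 80050 / 29.83 = 2683.5401
Fold change = 2683.5401 / 1155.0475 = 2.32332
log2(2.32332) = 1.2162

1.216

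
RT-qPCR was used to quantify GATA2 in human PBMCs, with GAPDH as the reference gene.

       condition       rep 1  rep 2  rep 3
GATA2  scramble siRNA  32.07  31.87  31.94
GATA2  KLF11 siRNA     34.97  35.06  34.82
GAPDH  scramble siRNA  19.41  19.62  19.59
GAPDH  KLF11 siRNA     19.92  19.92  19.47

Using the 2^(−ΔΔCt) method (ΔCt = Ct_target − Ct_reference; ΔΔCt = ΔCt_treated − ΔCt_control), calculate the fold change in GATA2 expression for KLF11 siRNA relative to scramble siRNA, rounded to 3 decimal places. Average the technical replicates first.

Mean Ct: GATA2 scramble siRNA 31.960; GATA2 KLF11 siRNA 34.950; GAPDH scramble siRNA 19.540; GAPDH KLF11 siRNA 19.770
ΔCt(scramble siRNA) = 31.960 − 19.540 = 12.420
ΔCt(KLF11 siRNA) = 34.950 − 19.770 = 15.180
ΔΔCt = 15.180 − 12.420 = 2.760
Fold change = 2^(−2.760) = 0.1476

0.148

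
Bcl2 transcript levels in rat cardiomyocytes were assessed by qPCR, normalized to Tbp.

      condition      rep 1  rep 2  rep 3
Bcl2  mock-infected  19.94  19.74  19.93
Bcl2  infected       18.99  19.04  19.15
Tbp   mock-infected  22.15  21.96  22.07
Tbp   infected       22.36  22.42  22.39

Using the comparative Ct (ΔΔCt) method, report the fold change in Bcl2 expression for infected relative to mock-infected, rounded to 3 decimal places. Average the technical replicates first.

2.204

Mean Ct: Bcl2 mock-infected 19.870; Bcl2 infected 19.060; Tbp mock-infected 22.060; Tbp infected 22.390
ΔCt(mock-infected) = 19.870 − 22.060 = -2.190
ΔCt(infected) = 19.060 − 22.390 = -3.330
ΔΔCt = -3.330 − (-2.190) = -1.140
Fold change = 2^(−(-1.140)) = 2^1.140 = 2.2038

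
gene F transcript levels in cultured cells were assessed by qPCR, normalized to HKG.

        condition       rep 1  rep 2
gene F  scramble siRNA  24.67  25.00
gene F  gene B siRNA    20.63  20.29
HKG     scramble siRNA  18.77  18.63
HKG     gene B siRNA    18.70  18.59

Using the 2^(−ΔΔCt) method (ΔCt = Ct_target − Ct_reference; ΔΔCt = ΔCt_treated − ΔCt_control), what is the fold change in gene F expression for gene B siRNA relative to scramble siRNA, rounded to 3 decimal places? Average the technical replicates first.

Mean Ct: gene F scramble siRNA 24.835; gene F gene B siRNA 20.460; HKG scramble siRNA 18.700; HKG gene B siRNA 18.645
ΔCt(scramble siRNA) = 24.835 − 18.700 = 6.135
ΔCt(gene B siRNA) = 20.460 − 18.645 = 1.815
ΔΔCt = 1.815 − 6.135 = -4.320
Fold change = 2^(−(-4.320)) = 2^4.320 = 19.9733

19.973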